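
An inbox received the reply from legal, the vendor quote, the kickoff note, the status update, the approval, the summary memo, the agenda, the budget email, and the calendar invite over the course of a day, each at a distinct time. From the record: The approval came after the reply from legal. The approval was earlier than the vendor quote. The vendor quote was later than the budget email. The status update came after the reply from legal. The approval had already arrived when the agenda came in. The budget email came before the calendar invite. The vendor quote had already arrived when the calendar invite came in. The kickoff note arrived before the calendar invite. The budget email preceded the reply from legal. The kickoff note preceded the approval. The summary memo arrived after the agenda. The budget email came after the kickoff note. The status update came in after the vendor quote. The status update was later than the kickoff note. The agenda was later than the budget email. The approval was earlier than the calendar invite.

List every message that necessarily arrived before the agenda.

the approval, the budget email, the kickoff note, the reply from legal

Directly stated before the agenda: the approval and the budget email.
The kickoff note reaches the agenda via the kickoff note → the budget email → the agenda.
The reply from legal reaches the agenda via the reply from legal → the approval → the agenda.
No chain forces the status update (or any of the others) ahead of the agenda.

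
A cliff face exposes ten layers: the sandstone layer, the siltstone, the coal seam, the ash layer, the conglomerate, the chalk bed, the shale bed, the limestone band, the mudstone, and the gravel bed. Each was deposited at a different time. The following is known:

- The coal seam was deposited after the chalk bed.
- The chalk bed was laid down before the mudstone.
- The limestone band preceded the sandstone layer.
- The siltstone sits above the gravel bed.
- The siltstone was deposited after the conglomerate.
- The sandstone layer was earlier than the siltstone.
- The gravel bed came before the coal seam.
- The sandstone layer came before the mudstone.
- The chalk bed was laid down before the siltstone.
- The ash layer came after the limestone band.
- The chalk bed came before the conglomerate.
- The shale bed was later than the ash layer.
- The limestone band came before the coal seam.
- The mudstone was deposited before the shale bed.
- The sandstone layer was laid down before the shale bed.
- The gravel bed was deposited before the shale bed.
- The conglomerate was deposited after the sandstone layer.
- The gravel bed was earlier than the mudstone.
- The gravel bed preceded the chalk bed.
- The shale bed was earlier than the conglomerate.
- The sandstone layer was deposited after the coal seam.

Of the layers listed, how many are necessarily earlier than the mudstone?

5

Directly stated before the mudstone: the chalk bed, the gravel bed, and the sandstone layer.
The coal seam reaches the mudstone via the coal seam → the sandstone layer → the mudstone.
The limestone band reaches the mudstone via the limestone band → the sandstone layer → the mudstone.
No chain forces the ash layer (or any of the others) ahead of the mudstone.
That's the chalk bed, the coal seam, the gravel bed, the limestone band, and the sandstone layer — 5 in all.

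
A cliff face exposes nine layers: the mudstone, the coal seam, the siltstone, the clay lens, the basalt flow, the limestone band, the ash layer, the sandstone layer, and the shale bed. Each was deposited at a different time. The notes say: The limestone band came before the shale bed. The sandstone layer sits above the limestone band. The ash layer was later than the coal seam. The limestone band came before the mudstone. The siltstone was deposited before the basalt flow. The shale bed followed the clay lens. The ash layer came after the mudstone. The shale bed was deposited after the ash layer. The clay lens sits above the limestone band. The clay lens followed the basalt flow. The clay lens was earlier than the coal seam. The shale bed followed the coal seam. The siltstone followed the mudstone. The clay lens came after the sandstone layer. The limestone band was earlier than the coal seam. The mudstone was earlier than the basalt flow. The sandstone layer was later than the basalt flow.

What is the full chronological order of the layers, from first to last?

The constraints fix every adjacent pair, so only one ordering works:
the limestone band → the mudstone → the siltstone → the basalt flow → the sandstone layer → the clay lens → the coal seam → the ash layer → the shale bed.

the limestone band, the mudstone, the siltstone, the basalt flow, the sandstone layer, the clay lens, the coal seam, the ash layer, the shale bed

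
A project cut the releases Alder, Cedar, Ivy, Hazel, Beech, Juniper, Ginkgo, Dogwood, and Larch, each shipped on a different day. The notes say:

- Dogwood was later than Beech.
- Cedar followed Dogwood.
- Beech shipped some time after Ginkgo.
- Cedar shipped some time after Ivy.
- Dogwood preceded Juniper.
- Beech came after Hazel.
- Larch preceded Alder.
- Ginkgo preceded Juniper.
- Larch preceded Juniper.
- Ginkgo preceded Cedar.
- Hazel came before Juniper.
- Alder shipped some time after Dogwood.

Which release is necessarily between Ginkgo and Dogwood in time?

Beech

Tracing the constraints gives Ginkgo → Beech → Dogwood, so Beech sits after Ginkgo and before Dogwood.
No other release is forced both after Ginkgo and before Dogwood.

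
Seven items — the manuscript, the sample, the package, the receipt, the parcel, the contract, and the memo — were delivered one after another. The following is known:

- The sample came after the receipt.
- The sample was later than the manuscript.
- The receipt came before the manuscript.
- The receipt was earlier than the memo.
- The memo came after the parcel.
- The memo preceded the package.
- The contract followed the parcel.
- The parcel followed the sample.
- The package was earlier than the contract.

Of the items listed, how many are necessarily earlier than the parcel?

Directly stated before the parcel: the sample.
The manuscript reaches the parcel via the manuscript → the sample → the parcel.
The receipt reaches the parcel via the receipt → the sample → the parcel.
That's the manuscript, the receipt, and the sample — 3 in all.

3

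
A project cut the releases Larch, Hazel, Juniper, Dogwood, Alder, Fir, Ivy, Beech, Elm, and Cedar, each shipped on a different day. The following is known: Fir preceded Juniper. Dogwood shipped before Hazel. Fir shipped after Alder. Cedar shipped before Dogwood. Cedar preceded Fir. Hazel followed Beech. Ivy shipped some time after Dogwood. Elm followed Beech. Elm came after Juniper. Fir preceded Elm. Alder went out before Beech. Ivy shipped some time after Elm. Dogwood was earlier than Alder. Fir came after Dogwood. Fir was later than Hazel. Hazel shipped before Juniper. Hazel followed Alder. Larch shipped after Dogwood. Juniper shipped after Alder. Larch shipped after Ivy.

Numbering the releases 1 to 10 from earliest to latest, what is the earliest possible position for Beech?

Alder, Cedar, and Dogwood must all come before Beech — 3 forced predecessors.
Nothing else is forced ahead of Beech, so its earliest slot is position 3 + 1 = 4.

4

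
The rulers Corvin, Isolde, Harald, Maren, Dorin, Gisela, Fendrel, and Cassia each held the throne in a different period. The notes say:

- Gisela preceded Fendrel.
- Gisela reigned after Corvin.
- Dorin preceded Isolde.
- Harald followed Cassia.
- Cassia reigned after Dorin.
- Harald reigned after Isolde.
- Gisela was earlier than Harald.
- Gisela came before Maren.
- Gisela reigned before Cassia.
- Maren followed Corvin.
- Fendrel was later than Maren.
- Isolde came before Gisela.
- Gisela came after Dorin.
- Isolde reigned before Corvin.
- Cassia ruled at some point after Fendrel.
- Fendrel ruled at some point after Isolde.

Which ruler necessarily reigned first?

Dorin

Dorin has a chain of constraints placing them before every other ruler, so Dorin must be first.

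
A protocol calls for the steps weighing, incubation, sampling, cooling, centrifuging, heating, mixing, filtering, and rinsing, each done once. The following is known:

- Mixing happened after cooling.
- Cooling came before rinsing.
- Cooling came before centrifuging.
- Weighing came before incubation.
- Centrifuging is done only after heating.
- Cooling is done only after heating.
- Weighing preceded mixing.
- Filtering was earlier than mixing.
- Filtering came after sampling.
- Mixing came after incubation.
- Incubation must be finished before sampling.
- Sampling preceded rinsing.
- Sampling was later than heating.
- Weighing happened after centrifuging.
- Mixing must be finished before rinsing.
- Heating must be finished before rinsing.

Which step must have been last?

rinsing

Every other step has a chain of constraints placing it before rinsing, so rinsing is last.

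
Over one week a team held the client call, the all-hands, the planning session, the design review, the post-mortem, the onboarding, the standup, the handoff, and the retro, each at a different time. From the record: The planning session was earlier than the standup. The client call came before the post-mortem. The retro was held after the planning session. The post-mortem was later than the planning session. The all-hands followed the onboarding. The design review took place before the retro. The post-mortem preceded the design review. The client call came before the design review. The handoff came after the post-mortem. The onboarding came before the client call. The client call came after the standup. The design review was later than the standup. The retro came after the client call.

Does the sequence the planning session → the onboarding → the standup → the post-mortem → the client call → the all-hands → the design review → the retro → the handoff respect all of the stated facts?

The constraints require the client call before the post-mortem, but in the proposed sequence the post-mortem appears ahead of the client call. That one violation is enough.

no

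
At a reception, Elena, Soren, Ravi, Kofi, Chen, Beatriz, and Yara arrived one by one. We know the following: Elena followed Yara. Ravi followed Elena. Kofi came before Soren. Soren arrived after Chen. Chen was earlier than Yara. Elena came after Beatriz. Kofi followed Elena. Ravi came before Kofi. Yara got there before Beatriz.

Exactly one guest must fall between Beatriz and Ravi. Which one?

Tracing the constraints gives Beatriz → Elena → Ravi, so Elena sits after Beatriz and before Ravi.
No other guest is forced both after Beatriz and before Ravi.

Elena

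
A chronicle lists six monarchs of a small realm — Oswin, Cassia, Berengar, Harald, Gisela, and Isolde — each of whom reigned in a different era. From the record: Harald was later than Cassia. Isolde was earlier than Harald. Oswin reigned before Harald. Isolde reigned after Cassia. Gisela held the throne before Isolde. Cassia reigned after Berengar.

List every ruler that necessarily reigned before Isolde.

Directly stated before Isolde: Cassia and Gisela.
Berengar reaches Isolde via Berengar → Cassia → Isolde.
No chain forces Oswin (or any of the others) ahead of Isolde.

Berengar, Cassia, Gisela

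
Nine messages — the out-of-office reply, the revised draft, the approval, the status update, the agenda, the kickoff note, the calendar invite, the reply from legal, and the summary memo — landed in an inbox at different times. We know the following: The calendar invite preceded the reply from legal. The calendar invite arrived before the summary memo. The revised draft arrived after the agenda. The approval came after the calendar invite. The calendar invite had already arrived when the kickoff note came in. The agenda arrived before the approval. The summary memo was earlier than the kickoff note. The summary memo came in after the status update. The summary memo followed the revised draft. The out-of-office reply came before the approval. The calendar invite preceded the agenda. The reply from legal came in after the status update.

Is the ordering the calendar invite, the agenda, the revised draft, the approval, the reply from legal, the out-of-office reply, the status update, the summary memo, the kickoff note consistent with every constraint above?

no

The constraints require the out-of-office reply before the approval, but in the proposed sequence the approval appears ahead of the out-of-office reply. That one violation is enough.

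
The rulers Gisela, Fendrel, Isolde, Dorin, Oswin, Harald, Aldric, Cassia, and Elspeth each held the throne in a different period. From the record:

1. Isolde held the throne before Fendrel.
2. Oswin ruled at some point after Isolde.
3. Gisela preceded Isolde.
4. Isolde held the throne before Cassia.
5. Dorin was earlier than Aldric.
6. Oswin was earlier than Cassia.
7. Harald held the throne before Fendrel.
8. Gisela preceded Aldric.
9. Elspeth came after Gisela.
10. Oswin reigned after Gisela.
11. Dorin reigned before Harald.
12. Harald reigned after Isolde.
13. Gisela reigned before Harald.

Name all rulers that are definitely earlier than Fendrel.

Directly stated before Fendrel: Harald and Isolde.
Dorin reaches Fendrel via Dorin → Harald → Fendrel.
Gisela reaches Fendrel via Gisela → Isolde → Fendrel.

Dorin, Gisela, Harald, Isolde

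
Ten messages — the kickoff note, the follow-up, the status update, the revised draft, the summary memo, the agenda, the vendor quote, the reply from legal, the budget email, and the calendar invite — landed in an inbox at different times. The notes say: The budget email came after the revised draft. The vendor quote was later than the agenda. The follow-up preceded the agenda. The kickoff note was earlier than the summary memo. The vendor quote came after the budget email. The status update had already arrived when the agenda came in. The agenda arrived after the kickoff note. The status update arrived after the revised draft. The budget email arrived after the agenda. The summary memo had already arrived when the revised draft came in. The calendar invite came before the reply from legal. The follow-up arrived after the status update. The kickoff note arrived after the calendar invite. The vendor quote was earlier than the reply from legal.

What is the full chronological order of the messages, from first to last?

the calendar invite, the kickoff note, the summary memo, the revised draft, the status update, the follow-up, the agenda, the budget email, the vendor quote, the reply from legal

The constraints fix every adjacent pair, so only one ordering works:
the calendar invite → the kickoff note → the summary memo → the revised draft → the status update → the follow-up → the agenda → the budget email → the vendor quote → the reply from legal.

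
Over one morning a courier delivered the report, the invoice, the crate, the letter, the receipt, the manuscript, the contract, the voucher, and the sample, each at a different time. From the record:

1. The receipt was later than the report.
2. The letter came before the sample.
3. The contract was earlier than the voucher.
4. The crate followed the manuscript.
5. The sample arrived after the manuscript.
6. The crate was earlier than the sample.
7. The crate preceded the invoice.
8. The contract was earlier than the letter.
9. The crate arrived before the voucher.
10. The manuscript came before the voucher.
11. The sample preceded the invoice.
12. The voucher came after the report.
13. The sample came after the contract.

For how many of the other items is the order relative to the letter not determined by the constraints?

5

Forced before the letter: the contract; forced after the letter: the invoice and the sample.
That leaves the crate, the manuscript, the receipt, the report, and the voucher with no forced order relative to the letter — 5.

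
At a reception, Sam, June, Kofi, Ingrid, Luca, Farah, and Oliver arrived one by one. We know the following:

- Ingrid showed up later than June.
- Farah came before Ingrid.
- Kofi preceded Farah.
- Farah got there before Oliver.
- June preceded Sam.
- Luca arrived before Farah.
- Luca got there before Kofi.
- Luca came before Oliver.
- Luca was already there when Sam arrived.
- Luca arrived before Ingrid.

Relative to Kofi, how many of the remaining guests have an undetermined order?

Forced before Kofi: Luca; forced after Kofi: Farah, Ingrid, and Oliver.
That leaves June and Sam with no forced order relative to Kofi — 2.

2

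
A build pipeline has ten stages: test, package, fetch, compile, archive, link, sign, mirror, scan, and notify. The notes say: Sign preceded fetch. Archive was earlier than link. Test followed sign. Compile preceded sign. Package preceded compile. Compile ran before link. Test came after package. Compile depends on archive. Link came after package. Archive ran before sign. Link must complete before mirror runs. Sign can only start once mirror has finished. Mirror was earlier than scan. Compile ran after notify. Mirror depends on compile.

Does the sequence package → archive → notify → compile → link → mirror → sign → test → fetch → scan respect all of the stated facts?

Check each stated constraint against the proposed order — e.g. archive is ahead of sign; package is ahead of test. Every pair is in the required order; nothing is violated.

yes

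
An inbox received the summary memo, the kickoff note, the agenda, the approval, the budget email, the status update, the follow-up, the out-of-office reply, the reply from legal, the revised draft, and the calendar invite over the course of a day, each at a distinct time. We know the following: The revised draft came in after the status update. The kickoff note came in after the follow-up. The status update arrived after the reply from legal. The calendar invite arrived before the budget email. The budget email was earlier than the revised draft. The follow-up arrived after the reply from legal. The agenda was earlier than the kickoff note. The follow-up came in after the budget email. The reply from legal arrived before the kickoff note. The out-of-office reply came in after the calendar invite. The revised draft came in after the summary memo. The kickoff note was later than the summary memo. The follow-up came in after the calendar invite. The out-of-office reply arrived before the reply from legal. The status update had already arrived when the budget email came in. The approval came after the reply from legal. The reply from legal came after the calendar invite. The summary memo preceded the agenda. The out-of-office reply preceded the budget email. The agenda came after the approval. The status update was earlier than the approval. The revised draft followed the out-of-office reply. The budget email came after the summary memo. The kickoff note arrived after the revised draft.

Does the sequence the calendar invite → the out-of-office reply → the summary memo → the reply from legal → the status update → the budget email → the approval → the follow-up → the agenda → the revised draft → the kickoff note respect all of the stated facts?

Check each stated constraint against the proposed order — e.g. the summary memo is ahead of the kickoff note; the out-of-office reply is ahead of the revised draft. Every pair is in the required order; nothing is violated.

yes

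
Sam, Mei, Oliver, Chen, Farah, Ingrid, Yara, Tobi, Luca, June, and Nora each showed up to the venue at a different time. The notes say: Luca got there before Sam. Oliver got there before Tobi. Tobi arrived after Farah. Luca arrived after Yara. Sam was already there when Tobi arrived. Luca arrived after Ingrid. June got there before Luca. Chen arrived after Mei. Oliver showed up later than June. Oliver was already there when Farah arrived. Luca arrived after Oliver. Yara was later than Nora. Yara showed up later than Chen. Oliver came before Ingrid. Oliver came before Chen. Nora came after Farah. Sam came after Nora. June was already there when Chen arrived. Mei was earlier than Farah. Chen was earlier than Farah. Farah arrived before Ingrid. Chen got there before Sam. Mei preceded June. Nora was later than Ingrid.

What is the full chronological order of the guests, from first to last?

Mei, June, Oliver, Chen, Farah, Ingrid, Nora, Yara, Luca, Sam, Tobi

The constraints fix every adjacent pair, so only one ordering works:
Mei → June → Oliver → Chen → Farah → Ingrid → Nora → Yara → Luca → Sam → Tobi.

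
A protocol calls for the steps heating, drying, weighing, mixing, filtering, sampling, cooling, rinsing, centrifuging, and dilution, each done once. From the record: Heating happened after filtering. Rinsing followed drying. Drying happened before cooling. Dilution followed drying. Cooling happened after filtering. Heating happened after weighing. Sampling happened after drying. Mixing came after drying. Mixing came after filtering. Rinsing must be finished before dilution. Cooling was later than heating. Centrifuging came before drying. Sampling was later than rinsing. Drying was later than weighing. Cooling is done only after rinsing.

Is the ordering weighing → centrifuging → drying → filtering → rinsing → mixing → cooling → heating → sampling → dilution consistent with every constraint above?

no

The constraints require heating before cooling, but in the proposed sequence cooling appears ahead of heating. That one violation is enough.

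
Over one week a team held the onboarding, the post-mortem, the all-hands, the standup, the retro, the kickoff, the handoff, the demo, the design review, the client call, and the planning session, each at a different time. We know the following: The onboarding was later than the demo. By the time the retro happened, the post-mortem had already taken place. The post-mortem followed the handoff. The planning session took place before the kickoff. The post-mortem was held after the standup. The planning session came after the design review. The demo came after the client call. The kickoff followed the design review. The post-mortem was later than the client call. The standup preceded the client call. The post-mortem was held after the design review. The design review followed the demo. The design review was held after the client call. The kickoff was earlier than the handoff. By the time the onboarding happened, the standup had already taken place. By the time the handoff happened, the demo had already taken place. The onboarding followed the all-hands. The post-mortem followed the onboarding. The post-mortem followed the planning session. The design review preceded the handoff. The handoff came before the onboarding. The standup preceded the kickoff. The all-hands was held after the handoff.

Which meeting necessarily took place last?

Every other meeting has a chain of constraints placing it before the retro, so the retro is last.

the retro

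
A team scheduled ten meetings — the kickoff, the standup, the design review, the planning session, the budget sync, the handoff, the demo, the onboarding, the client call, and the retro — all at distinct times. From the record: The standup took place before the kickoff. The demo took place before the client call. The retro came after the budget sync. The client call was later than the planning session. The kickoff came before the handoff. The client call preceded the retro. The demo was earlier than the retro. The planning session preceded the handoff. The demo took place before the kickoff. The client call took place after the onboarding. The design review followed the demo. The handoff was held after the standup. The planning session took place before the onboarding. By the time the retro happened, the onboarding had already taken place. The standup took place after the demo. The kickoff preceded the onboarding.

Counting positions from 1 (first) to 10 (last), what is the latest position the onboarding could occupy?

The onboarding must come before the client call and the retro — 2 meetings forced after it.
Everything else can be placed before the onboarding in some valid order, so the onboarding can sit as late as position 10 − 2 = 8.

8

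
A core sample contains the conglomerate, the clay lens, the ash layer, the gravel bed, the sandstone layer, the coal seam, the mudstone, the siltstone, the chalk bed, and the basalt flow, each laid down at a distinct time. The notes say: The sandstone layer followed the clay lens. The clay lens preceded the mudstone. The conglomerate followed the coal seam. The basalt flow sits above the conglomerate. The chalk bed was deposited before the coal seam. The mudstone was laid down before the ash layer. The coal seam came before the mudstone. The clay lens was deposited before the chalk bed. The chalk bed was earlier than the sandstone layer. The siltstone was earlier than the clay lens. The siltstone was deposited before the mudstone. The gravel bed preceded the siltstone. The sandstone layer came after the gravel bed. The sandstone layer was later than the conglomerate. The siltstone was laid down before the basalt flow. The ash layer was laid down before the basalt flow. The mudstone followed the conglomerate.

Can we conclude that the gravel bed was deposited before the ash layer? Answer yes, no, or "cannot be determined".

Chain the constraints: the gravel bed → the siltstone → the mudstone → the ash layer. Each link is directly stated, so the gravel bed comes before the ash layer.

yes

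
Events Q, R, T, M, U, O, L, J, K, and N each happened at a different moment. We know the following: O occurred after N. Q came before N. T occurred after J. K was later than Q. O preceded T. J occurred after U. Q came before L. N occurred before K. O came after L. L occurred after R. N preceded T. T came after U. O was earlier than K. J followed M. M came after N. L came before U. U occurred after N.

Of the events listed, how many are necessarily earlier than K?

5

Directly stated before K: N, O, and Q.
L reaches K via L → O → K.
R reaches K via R → L → O → K.
No chain forces U (or any of the others) ahead of K.
That's L, N, O, Q, and R — 5 in all.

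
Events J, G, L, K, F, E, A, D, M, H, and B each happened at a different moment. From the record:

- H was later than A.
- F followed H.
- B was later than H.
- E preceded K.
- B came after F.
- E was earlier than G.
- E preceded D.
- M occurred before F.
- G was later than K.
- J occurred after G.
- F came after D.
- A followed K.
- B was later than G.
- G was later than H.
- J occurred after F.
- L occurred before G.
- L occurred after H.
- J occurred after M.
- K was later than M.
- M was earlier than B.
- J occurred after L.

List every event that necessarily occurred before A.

Directly stated before A: K.
E reaches A via E → K → A.
M reaches A via M → K → A.
No chain forces J (or any of the others) ahead of A.

E, K, M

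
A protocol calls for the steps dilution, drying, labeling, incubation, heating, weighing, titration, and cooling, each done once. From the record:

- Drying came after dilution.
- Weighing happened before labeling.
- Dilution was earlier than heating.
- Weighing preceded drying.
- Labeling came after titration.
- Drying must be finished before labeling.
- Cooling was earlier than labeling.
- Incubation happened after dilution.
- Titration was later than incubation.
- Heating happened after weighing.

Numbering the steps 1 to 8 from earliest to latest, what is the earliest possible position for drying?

3

Dilution and weighing must both come before drying — 2 forced predecessors.
Nothing else is forced ahead of drying, so its earliest slot is position 2 + 1 = 3.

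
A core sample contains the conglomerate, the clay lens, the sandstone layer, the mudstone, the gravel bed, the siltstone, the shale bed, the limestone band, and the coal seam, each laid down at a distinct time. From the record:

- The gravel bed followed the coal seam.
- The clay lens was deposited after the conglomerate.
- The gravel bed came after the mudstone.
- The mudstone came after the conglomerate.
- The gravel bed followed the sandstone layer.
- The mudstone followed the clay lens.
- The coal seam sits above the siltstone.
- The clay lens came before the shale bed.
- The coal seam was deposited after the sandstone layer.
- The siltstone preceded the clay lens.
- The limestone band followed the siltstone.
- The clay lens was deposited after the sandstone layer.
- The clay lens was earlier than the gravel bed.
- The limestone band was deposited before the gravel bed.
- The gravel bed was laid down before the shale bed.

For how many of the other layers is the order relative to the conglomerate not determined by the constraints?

4

Forced after the conglomerate: the clay lens, the gravel bed, the mudstone, and the shale bed.
That leaves the coal seam, the limestone band, the sandstone layer, and the siltstone with no forced order relative to the conglomerate — 4.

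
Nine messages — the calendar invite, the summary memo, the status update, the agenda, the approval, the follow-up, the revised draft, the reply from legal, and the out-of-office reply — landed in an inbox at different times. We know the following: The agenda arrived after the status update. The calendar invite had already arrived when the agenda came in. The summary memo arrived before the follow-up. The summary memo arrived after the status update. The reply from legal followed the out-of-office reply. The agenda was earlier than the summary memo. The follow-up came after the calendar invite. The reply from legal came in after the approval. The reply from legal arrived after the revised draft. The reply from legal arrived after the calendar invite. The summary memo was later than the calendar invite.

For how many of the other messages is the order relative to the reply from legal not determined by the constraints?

4

Forced before the reply from legal: the approval, the calendar invite, the out-of-office reply, and the revised draft.
That leaves the agenda, the follow-up, the status update, and the summary memo with no forced order relative to the reply from legal — 4.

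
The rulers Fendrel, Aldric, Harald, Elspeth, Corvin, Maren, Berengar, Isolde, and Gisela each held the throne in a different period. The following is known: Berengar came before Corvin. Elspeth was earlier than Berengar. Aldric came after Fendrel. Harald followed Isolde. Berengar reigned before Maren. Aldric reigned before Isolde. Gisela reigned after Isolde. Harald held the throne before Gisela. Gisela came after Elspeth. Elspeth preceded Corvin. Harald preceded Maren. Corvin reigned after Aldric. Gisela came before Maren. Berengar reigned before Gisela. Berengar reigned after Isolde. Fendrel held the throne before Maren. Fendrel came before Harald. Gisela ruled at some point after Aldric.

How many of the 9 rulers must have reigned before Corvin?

Directly stated before Corvin: Aldric, Berengar, and Elspeth.
Fendrel reaches Corvin via Fendrel → Aldric → Corvin.
Isolde reaches Corvin via Isolde → Berengar → Corvin.
No chain forces Gisela (or any of the others) ahead of Corvin.
That's Aldric, Berengar, Elspeth, Fendrel, and Isolde — 5 in all.

5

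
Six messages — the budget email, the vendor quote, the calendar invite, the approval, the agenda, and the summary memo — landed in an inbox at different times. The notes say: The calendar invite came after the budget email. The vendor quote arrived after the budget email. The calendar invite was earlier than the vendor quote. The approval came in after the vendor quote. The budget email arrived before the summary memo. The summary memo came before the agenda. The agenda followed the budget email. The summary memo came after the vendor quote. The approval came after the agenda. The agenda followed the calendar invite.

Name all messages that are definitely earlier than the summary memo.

Directly stated before the summary memo: the budget email and the vendor quote.
The calendar invite reaches the summary memo via the calendar invite → the vendor quote → the summary memo.
No chain forces the agenda (or any of the others) ahead of the summary memo.

the budget email, the calendar invite, the vendor quote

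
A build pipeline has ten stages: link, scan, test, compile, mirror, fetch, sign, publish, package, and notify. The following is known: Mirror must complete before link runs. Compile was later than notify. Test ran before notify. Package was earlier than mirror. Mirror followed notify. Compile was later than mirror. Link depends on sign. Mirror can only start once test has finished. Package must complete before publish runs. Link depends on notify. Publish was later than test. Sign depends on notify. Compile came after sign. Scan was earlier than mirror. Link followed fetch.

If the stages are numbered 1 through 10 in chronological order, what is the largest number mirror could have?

8

Mirror must come before compile and link — 2 stages forced after it.
Everything else can be placed before mirror in some valid order, so mirror can sit as late as position 10 − 2 = 8.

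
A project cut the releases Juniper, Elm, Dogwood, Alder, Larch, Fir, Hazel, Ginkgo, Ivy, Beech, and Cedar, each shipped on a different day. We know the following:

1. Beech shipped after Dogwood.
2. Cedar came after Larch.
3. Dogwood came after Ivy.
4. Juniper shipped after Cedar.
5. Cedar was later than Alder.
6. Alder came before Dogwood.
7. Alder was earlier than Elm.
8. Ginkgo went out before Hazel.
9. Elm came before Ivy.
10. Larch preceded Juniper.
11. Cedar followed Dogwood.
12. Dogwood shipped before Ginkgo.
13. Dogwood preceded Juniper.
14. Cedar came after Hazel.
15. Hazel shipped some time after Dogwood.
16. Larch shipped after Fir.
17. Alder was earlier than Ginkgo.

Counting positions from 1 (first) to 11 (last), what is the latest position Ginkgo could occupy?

Ginkgo must come before Cedar, Hazel, and Juniper — 3 releases forced after it.
Everything else can be placed before Ginkgo in some valid order, so Ginkgo can sit as late as position 11 − 3 = 8.

8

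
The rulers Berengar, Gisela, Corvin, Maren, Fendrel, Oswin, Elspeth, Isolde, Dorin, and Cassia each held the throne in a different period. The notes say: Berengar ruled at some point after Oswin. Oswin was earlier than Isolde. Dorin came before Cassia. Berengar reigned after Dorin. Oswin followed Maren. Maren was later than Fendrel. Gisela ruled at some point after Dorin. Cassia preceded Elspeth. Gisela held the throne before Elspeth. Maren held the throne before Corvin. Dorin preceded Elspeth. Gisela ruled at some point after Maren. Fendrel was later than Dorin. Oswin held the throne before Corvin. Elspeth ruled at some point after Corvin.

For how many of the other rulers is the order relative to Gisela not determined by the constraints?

Forced before Gisela: Dorin, Fendrel, and Maren; forced after Gisela: Elspeth.
That leaves Berengar, Cassia, Corvin, Isolde, and Oswin with no forced order relative to Gisela — 5.

5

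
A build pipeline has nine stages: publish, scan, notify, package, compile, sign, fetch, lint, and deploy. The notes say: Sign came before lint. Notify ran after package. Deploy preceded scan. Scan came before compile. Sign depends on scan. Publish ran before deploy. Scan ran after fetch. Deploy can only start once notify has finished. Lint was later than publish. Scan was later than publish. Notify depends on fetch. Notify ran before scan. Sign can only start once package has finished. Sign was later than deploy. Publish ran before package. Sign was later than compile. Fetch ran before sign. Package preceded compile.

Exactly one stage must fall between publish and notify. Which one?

package

Tracing the constraints gives publish → package → notify, so package sits after publish and before notify.
No other stage is forced both after publish and before notify.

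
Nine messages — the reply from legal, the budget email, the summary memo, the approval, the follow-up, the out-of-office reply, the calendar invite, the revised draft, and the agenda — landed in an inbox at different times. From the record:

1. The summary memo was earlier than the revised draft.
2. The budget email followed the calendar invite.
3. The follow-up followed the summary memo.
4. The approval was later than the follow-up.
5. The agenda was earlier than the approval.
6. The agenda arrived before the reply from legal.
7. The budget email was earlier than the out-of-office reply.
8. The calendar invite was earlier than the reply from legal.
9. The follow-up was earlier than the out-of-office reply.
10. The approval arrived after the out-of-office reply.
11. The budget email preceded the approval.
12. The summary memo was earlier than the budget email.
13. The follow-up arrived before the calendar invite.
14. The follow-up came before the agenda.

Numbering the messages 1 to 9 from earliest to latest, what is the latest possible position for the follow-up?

The follow-up must come before the agenda, the approval, the budget email, the calendar invite, the out-of-office reply, and the reply from legal — 6 messages forced after it.
Everything else can be placed before the follow-up in some valid order, so the follow-up can sit as late as position 9 − 6 = 3.

3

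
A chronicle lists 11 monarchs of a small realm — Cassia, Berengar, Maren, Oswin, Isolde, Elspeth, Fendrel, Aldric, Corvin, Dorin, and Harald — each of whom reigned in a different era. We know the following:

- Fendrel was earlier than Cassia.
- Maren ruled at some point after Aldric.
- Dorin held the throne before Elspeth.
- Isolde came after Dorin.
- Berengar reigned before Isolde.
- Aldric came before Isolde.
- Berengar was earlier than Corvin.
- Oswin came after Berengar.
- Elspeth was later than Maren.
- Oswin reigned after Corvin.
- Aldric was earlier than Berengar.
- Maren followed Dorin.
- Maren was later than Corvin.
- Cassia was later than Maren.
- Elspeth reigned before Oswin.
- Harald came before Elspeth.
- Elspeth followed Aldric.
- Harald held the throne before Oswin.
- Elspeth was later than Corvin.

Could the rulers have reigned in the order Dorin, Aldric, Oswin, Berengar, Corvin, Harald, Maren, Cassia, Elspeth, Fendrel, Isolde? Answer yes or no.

The constraints require Corvin before Oswin, but in the proposed sequence Oswin appears ahead of Corvin. That one violation is enough.

no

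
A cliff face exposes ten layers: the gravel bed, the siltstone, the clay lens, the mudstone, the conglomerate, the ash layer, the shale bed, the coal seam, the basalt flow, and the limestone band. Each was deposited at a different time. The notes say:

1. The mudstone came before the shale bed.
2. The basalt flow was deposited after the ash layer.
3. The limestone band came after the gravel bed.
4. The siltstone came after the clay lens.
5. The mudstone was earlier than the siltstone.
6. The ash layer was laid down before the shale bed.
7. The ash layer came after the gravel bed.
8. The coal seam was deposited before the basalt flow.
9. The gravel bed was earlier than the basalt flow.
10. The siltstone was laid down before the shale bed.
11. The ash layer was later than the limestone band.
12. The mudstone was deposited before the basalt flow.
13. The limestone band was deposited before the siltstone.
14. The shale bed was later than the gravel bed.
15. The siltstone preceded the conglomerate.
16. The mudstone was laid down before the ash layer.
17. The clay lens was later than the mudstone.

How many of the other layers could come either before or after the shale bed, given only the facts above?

3

Forced before the shale bed: the ash layer, the clay lens, the gravel bed, the limestone band, the mudstone, and the siltstone.
That leaves the basalt flow, the coal seam, and the conglomerate with no forced order relative to the shale bed — 3.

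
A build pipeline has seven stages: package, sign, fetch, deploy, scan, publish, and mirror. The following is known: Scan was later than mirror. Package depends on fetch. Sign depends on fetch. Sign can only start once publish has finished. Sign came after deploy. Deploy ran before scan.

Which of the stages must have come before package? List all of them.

fetch

Directly stated before package: fetch.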